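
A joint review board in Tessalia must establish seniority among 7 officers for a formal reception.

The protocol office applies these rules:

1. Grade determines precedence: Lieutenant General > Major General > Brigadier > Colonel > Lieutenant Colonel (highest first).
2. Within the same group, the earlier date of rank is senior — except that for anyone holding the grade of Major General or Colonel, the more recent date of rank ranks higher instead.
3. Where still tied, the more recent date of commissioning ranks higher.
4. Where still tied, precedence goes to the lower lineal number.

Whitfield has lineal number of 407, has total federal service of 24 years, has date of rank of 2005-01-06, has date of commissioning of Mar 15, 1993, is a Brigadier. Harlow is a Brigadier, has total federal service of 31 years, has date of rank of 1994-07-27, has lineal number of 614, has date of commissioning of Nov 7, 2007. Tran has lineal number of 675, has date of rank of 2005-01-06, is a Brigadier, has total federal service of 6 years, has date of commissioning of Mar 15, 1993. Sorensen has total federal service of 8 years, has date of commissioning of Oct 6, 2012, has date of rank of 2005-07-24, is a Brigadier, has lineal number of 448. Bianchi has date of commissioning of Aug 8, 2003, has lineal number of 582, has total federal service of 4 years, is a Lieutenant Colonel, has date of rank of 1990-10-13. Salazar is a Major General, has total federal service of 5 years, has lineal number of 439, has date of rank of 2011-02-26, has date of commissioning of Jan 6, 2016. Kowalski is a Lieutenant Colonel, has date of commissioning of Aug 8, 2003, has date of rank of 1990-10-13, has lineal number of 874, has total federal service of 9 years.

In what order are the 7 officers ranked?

By grade: Salazar (Major General); then Harlow, Whitfield, Tran and Sorensen (Brigadier); then Bianchi and Kowalski (Lieutenant Colonel).
Among Harlow, Whitfield, Tran and Sorensen, by date of rank (earlier first): Harlow (1994-07-27) before Whitfield and Tran (2005-01-06) before Sorensen (2005-07-24).
Whitfield and Tran both have date of commissioning Mar 15, 1993, so the next rule applies.
Among Whitfield and Tran, by lineal number (lower first): Whitfield (407) before Tran (675).
Bianchi and Kowalski both have date of rank 1990-10-13, so the next rule applies.
Bianchi and Kowalski both have date of commissioning Aug 8, 2003, so the next rule applies.
Among Bianchi and Kowalski, by lineal number (lower first): Bianchi (582) before Kowalski (874).
Full order: Salazar, Harlow, Whitfield, Tran, Sorensen, Bianchi, Kowalski.

Salazar, Harlow, Whitfield, Tran, Sorensen, Bianchi, Kowalski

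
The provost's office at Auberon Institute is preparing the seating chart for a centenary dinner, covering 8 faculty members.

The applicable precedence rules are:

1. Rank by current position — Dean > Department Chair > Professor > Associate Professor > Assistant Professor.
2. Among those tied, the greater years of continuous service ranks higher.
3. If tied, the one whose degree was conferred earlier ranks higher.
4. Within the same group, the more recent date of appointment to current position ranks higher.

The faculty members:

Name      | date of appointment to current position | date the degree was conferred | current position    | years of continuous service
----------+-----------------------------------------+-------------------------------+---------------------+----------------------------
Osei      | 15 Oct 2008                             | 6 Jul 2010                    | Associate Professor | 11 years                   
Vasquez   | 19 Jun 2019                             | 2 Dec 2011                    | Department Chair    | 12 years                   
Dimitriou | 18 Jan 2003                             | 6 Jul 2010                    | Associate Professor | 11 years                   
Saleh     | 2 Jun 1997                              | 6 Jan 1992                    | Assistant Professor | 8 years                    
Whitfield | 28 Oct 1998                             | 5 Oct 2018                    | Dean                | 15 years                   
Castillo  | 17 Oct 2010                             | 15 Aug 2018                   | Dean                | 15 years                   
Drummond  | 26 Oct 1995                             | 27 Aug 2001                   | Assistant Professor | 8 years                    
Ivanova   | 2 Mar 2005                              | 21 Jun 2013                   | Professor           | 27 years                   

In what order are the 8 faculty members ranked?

By current position: Castillo and Whitfield (Dean); then Vasquez (Department Chair); then Ivanova (Professor); then Osei and Dimitriou (Associate Professor); then Saleh and Drummond (Assistant Professor).
Castillo and Whitfield both have years of continuous service 15 years, so the next rule applies.
Among Castillo and Whitfield, by date the degree was conferred (earlier first): Castillo (15 Aug 2018) before Whitfield (5 Oct 2018).
Osei and Dimitriou both have years of continuous service 11 years, so the next rule applies.
Osei and Dimitriou both have date the degree was conferred 6 Jul 2010, so the next rule applies.
Among Osei and Dimitriou, by date of appointment to current position (later first): Osei (15 Oct 2008) before Dimitriou (18 Jan 2003).
Saleh and Drummond both have years of continuous service 8 years, so the next rule applies.
Among Saleh and Drummond, by date the degree was conferred (earlier first): Saleh (6 Jan 1992) before Drummond (27 Aug 2001).
Full order: Castillo, Whitfield, Vasquez, Ivanova, Osei, Dimitriou, Saleh, Drummond.

Castillo, Whitfield, Vasquez, Ivanova, Osei, Dimitriou, Saleh, Drummond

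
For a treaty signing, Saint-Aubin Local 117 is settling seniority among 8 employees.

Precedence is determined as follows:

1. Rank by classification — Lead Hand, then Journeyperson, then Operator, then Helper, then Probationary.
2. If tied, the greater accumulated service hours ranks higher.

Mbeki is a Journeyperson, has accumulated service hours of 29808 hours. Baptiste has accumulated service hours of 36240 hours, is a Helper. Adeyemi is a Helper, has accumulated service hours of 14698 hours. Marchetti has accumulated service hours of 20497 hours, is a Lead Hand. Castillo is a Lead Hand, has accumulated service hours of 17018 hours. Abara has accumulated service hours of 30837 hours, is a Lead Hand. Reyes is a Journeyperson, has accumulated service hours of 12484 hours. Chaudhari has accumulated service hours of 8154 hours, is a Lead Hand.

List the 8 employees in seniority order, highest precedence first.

By classification: Abara, Marchetti, Castillo and Chaudhari (Lead Hand); then Mbeki and Reyes (Journeyperson); then Baptiste and Adeyemi (Helper).
Among Abara, Marchetti, Castillo and Chaudhari, by accumulated service hours (higher first): Abara (30837 hours) before Marchetti (20497 hours) before Castillo (17018 hours) before Chaudhari (8154 hours).
Among Mbeki and Reyes, by accumulated service hours (higher first): Mbeki (29808 hours) before Reyes (12484 hours).
Among Baptiste and Adeyemi, by accumulated service hours (higher first): Baptiste (36240 hours) before Adeyemi (14698 hours).
Full order: Abara, Marchetti, Castillo, Chaudhari, Mbeki, Reyes, Baptiste, Adeyemi.

Abara, Marchetti, Castillo, Chaudhari, Mbeki, Reyes, Baptiste, Adeyemi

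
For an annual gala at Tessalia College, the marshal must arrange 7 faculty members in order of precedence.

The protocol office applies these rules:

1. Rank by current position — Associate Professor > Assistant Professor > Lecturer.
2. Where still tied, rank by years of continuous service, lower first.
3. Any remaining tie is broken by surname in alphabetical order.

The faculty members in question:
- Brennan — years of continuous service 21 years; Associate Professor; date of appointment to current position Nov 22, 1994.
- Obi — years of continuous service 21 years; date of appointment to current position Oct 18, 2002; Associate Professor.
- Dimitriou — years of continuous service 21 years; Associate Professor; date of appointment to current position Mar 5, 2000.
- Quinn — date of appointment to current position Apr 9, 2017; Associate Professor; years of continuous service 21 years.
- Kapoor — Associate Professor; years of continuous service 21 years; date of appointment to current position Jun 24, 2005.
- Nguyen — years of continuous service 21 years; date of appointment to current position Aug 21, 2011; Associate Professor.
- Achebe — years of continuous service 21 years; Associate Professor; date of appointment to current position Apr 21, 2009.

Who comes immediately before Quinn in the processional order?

By current position: Achebe, Brennan, Dimitriou, Kapoor, Nguyen, Obi and Quinn (Associate Professor).
Achebe, Brennan, Dimitriou, Kapoor, Nguyen, Obi and Quinn all have years of continuous service 21 years, so the next rule applies.
Among Achebe, Brennan, Dimitriou, Kapoor, Nguyen, Obi and Quinn, alphabetically by surname: Achebe before Brennan before Dimitriou before Kapoor before Nguyen before Obi before Quinn.
Order: Achebe, Brennan, Dimitriou, Kapoor, Nguyen, Obi, Quinn.

Obi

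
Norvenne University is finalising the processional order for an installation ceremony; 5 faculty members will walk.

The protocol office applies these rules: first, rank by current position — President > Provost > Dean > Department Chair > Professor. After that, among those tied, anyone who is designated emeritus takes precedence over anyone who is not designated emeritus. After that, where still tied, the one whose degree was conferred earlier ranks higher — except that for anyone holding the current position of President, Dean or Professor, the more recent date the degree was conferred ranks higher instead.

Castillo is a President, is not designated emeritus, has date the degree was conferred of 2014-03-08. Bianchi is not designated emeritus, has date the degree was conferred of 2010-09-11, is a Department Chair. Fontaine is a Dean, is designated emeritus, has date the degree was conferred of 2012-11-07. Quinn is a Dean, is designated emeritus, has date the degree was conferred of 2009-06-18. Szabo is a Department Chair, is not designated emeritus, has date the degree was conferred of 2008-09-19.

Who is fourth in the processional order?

Szabo

By current position: Castillo (President); then Fontaine and Quinn (Dean); then Szabo and Bianchi (Department Chair).
Fontaine and Quinn are each designated emeritus, so the next rule applies.
Among Fontaine and Quinn, by date the degree was conferred (later first) (reversed rule for this group): Fontaine (2012-11-07) before Quinn (2009-06-18).
Szabo and Bianchi are each not designated emeritus, so the next rule applies.
Among Szabo and Bianchi, by date the degree was conferred (earlier first): Szabo (2008-09-19) before Bianchi (2010-09-11).
Order: Castillo, Fontaine, Quinn, Szabo, Bianchi.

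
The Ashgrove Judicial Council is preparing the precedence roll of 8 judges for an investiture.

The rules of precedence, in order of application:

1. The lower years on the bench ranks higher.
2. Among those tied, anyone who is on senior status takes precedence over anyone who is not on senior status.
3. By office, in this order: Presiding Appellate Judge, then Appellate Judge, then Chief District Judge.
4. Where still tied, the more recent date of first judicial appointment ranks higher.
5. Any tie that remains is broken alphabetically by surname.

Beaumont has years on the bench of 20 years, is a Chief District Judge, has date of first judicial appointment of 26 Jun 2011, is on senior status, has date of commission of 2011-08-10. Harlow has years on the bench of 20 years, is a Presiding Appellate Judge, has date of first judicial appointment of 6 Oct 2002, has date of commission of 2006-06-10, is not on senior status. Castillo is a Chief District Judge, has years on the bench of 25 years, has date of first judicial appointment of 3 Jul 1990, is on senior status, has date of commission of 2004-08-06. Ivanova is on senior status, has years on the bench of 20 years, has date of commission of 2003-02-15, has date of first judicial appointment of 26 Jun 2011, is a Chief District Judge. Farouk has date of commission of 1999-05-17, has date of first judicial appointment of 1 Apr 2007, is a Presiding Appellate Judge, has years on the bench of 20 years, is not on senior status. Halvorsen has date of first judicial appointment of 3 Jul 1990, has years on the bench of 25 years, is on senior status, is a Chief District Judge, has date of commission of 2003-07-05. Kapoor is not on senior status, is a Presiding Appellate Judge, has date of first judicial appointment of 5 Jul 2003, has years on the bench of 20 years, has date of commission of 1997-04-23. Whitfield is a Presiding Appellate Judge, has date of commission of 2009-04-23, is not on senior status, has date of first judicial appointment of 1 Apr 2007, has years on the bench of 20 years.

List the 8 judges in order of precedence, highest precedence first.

By years on the bench (lower first): Beaumont, Ivanova, Farouk, Whitfield, Kapoor and Harlow (each 20 years); then Castillo and Halvorsen (both 25 years).
Among Beaumont, Ivanova, Farouk, Whitfield, Kapoor and Harlow, on senior status before not on senior status: Beaumont and Ivanova (on senior status) before Farouk, Whitfield, Kapoor and Harlow (not on senior status).
Beaumont and Ivanova are each Chief District Judge, so the next rule applies.
Beaumont and Ivanova both have date of first judicial appointment 26 Jun 2011, so the next rule applies.
Among Beaumont and Ivanova, alphabetically by surname: Beaumont before Ivanova.
Farouk, Whitfield, Kapoor and Harlow are each Presiding Appellate Judge, so the next rule applies.
Among Farouk, Whitfield, Kapoor and Harlow, by date of first judicial appointment (later first): Farouk and Whitfield (1 Apr 2007) before Kapoor (5 Jul 2003) before Harlow (6 Oct 2002).
Among Farouk and Whitfield, alphabetically by surname: Farouk before Whitfield.
Castillo and Halvorsen are each on senior status, so the next rule applies.
Castillo and Halvorsen are each Chief District Judge, so the next rule applies.
Castillo and Halvorsen both have date of first judicial appointment 3 Jul 1990, so the next rule applies.
Among Castillo and Halvorsen, alphabetically by surname: Castillo before Halvorsen.
Full order: Beaumont, Ivanova, Farouk, Whitfield, Kapoor, Harlow, Castillo, Halvorsen.

Beaumont, Ivanova, Farouk, Whitfield, Kapoor, Harlow, Castillo, Halvorsen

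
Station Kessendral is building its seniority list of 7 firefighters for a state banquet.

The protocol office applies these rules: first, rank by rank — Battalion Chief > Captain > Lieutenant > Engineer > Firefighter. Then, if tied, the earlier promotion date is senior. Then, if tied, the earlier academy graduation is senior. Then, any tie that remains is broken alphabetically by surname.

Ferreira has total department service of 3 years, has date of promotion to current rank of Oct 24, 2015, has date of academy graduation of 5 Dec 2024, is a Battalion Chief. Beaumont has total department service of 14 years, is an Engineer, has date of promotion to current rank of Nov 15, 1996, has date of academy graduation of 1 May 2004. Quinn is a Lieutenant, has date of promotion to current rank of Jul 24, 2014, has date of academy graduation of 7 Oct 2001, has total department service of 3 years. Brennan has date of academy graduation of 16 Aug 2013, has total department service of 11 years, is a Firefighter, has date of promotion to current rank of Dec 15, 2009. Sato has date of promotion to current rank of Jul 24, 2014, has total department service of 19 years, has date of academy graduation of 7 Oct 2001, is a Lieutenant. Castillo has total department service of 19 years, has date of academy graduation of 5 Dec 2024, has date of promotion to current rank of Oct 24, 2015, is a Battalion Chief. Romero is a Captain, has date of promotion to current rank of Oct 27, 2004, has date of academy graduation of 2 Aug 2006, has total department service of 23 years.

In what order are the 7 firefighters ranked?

By rank: Castillo and Ferreira (Battalion Chief); then Romero (Captain); then Quinn and Sato (Lieutenant); then Beaumont (Engineer); then Brennan (Firefighter).
Castillo and Ferreira both have date of promotion to current rank Oct 24, 2015, so the next rule applies.
Castillo and Ferreira both have date of academy graduation 5 Dec 2024, so the next rule applies.
Among Castillo and Ferreira, alphabetically by surname: Castillo before Ferreira.
Quinn and Sato both have date of promotion to current rank Jul 24, 2014, so the next rule applies.
Quinn and Sato both have date of academy graduation 7 Oct 2001, so the next rule applies.
Among Quinn and Sato, alphabetically by surname: Quinn before Sato.
Full order: Castillo, Ferreira, Romero, Quinn, Sato, Beaumont, Brennan.

Castillo, Ferreira, Romero, Quinn, Sato, Beaumont, Brennan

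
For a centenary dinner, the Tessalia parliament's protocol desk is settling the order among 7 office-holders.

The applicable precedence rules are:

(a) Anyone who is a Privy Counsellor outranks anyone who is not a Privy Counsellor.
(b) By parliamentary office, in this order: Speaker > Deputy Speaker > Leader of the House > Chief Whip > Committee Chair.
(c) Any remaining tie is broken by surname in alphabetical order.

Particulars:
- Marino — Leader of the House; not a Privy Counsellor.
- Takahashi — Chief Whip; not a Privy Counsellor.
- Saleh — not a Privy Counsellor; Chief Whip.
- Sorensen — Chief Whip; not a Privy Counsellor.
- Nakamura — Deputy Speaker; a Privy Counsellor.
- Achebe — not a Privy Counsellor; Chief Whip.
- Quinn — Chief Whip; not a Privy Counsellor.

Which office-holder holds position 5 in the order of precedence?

By the first rule: Nakamura (a Privy Counsellor); then Marino, Achebe, Quinn, Saleh, Sorensen and Takahashi (each not a Privy Counsellor).
Among Marino, Achebe, Quinn, Saleh, Sorensen and Takahashi, by parliamentary office: Marino (Leader of the House) before Achebe, Quinn, Saleh, Sorensen and Takahashi (Chief Whip).
Among Achebe, Quinn, Saleh, Sorensen and Takahashi, alphabetically by surname: Achebe before Quinn before Saleh before Sorensen before Takahashi.
Order: Nakamura, Marino, Achebe, Quinn, Saleh, Sorensen, Takahashi.

Saleh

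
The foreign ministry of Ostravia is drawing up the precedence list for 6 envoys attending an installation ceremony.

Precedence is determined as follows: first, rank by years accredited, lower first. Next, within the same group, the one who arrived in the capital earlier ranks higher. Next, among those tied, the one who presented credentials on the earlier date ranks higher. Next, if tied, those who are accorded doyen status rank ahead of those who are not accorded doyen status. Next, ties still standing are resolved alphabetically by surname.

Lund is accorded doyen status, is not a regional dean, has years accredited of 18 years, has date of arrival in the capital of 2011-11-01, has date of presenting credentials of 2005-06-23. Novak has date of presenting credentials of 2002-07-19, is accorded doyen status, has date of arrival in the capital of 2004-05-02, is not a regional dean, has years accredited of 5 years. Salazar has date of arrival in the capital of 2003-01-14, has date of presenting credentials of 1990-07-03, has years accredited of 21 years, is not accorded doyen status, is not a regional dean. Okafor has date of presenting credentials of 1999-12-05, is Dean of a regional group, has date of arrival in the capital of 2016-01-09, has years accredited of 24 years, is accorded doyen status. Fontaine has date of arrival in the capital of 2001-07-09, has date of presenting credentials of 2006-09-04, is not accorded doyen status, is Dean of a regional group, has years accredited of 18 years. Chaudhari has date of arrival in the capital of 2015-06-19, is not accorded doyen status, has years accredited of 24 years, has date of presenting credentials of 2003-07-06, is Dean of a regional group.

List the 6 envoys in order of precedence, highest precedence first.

Novak, Fontaine, Lund, Salazar, Chaudhari, Okafor

By years accredited (lower first): Novak (5 years); then Fontaine and Lund (both 18 years); then Salazar (21 years); then Chaudhari and Okafor (both 24 years).
Among Fontaine and Lund, by date of arrival in the capital (earlier first): Fontaine (2001-07-09) before Lund (2011-11-01).
Among Chaudhari and Okafor, by date of arrival in the capital (earlier first): Chaudhari (2015-06-19) before Okafor (2016-01-09).
Full order: Novak, Fontaine, Lund, Salazar, Chaudhari, Okafor.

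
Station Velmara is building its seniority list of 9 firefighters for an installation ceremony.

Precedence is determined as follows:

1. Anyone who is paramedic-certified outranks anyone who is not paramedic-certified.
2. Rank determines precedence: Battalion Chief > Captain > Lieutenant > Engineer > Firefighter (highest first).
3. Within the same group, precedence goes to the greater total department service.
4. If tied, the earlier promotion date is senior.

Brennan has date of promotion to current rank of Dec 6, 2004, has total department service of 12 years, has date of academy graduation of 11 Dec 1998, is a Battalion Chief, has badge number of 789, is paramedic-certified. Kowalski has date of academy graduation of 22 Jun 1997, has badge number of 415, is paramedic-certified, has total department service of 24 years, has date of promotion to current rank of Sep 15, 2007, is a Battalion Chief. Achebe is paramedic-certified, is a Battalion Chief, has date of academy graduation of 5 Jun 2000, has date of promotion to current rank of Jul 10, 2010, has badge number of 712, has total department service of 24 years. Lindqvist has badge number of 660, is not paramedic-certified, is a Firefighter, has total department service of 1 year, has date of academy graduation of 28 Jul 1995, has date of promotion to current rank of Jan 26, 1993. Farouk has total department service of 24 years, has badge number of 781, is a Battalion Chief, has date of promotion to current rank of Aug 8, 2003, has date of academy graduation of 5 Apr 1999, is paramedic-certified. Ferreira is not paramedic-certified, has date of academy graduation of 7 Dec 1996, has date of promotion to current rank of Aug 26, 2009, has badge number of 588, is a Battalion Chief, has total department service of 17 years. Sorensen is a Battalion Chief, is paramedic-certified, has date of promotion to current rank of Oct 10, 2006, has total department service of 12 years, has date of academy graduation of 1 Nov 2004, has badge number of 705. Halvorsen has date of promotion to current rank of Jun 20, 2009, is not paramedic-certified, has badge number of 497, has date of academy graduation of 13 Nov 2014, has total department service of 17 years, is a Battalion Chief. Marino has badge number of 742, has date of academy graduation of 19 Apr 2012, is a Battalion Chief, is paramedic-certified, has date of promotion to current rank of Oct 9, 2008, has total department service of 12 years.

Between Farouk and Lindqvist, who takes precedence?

Farouk

By the first rule: Farouk, Kowalski, Achebe, Brennan, Sorensen and Marino (each paramedic-certified); then Halvorsen, Ferreira and Lindqvist (each not paramedic-certified).
Farouk, Kowalski, Achebe, Brennan, Sorensen and Marino are each Battalion Chief, so the next rule applies.
Among Farouk, Kowalski, Achebe, Brennan, Sorensen and Marino, by total department service (higher first): Farouk, Kowalski and Achebe (24 years) before Brennan, Sorensen and Marino (12 years).
Among Farouk, Kowalski and Achebe, by date of promotion to current rank (earlier first): Farouk (Aug 8, 2003) before Kowalski (Sep 15, 2007) before Achebe (Jul 10, 2010).
Among Brennan, Sorensen and Marino, by date of promotion to current rank (earlier first): Brennan (Dec 6, 2004) before Sorensen (Oct 10, 2006) before Marino (Oct 9, 2008).
Among Halvorsen, Ferreira and Lindqvist, by rank: Halvorsen and Ferreira (Battalion Chief) before Lindqvist (Firefighter).
Halvorsen and Ferreira both have total department service 17 years, so the next rule applies.
Among Halvorsen and Ferreira, by date of promotion to current rank (earlier first): Halvorsen (Jun 20, 2009) before Ferreira (Aug 26, 2009).
So Farouk takes precedence.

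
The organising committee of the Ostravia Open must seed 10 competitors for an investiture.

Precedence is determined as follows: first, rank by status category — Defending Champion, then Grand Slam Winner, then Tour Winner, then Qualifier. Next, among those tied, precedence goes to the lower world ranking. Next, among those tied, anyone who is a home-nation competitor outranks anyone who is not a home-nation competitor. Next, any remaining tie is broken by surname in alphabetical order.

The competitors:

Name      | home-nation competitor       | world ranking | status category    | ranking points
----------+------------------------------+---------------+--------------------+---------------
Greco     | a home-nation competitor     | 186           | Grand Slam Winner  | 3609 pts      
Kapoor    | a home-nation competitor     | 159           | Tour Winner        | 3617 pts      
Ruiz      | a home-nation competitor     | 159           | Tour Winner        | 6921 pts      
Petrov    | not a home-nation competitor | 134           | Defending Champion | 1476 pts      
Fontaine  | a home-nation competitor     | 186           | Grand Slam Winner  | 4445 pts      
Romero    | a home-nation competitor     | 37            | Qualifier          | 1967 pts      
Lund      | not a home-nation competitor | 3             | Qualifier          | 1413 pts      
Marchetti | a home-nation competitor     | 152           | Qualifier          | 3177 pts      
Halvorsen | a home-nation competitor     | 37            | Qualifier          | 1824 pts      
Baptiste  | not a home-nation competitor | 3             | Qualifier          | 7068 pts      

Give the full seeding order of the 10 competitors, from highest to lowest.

By status category: Petrov (Defending Champion); then Fontaine and Greco (Grand Slam Winner); then Kapoor and Ruiz (Tour Winner); then Baptiste, Lund, Halvorsen, Romero and Marchetti (Qualifier).
Fontaine and Greco both have world ranking 186, so the next rule applies.
Fontaine and Greco are each a home-nation competitor, so the next rule applies.
Among Fontaine and Greco, alphabetically by surname: Fontaine before Greco.
Kapoor and Ruiz both have world ranking 159, so the next rule applies.
Kapoor and Ruiz are each a home-nation competitor, so the next rule applies.
Among Kapoor and Ruiz, alphabetically by surname: Kapoor before Ruiz.
Among Baptiste, Lund, Halvorsen, Romero and Marchetti, by world ranking (lower first): Baptiste and Lund (3) before Halvorsen and Romero (37) before Marchetti (152).
Baptiste and Lund are each not a home-nation competitor, so the next rule applies.
Among Baptiste and Lund, alphabetically by surname: Baptiste before Lund.
Halvorsen and Romero are each a home-nation competitor, so the next rule applies.
Among Halvorsen and Romero, alphabetically by surname: Halvorsen before Romero.
Full order: Petrov, Fontaine, Greco, Kapoor, Ruiz, Baptiste, Lund, Halvorsen, Romero, Marchetti.

Petrov, Fontaine, Greco, Kapoor, Ruiz, Baptiste, Lund, Halvorsen, Romero, Marchetti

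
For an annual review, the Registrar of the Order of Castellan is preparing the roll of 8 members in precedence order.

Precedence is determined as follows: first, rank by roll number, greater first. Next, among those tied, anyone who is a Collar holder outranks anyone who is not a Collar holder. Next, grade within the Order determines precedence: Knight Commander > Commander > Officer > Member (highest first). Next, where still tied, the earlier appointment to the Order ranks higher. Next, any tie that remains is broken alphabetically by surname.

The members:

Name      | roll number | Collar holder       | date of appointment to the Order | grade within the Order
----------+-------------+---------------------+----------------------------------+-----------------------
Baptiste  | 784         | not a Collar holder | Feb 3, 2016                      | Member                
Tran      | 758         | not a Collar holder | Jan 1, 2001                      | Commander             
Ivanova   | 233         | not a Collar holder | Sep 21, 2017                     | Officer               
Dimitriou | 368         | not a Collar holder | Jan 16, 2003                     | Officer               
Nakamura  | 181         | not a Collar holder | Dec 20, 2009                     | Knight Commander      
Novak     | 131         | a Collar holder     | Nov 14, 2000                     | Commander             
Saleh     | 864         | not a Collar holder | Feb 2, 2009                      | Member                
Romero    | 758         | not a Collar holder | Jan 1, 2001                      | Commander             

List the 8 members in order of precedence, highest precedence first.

Saleh, Baptiste, Romero, Tran, Dimitriou, Ivanova, Nakamura, Novak

By roll number (higher first): Saleh (864); then Baptiste (784); then Romero and Tran (both 758); then Dimitriou (368); then Ivanova (233); then Nakamura (181); then Novak (131).
Romero and Tran are each not a Collar holder, so the next rule applies.
Romero and Tran are each Commander, so the next rule applies.
Romero and Tran both have date of appointment to the Order Jan 1, 2001, so the next rule applies.
Among Romero and Tran, alphabetically by surname: Romero before Tran.
Full order: Saleh, Baptiste, Romero, Tran, Dimitriou, Ivanova, Nakamura, Novak.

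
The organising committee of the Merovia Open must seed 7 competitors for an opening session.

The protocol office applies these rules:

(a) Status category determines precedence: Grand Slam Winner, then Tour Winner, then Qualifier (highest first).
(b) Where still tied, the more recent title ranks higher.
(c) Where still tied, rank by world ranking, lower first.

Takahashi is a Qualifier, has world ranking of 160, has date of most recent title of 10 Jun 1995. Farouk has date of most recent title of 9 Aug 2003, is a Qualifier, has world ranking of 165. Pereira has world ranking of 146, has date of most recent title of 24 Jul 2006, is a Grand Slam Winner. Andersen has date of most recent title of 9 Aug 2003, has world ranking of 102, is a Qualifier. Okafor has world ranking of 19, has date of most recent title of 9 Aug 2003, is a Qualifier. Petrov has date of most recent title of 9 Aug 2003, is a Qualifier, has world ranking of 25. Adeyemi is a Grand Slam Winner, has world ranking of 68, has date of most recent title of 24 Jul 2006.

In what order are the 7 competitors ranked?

Adeyemi, Pereira, Okafor, Petrov, Andersen, Farouk, Takahashi

By status category: Adeyemi and Pereira (Grand Slam Winner); then Okafor, Petrov, Andersen, Farouk and Takahashi (Qualifier).
Adeyemi and Pereira both have date of most recent title 24 Jul 2006, so the next rule applies.
Among Adeyemi and Pereira, by world ranking (lower first): Adeyemi (68) before Pereira (146).
Among Okafor, Petrov, Andersen, Farouk and Takahashi, by date of most recent title (later first): Okafor, Petrov, Andersen and Farouk (9 Aug 2003) before Takahashi (10 Jun 1995).
Among Okafor, Petrov, Andersen and Farouk, by world ranking (lower first): Okafor (19) before Petrov (25) before Andersen (102) before Farouk (165).
Full order: Adeyemi, Pereira, Okafor, Petrov, Andersen, Farouk, Takahashi.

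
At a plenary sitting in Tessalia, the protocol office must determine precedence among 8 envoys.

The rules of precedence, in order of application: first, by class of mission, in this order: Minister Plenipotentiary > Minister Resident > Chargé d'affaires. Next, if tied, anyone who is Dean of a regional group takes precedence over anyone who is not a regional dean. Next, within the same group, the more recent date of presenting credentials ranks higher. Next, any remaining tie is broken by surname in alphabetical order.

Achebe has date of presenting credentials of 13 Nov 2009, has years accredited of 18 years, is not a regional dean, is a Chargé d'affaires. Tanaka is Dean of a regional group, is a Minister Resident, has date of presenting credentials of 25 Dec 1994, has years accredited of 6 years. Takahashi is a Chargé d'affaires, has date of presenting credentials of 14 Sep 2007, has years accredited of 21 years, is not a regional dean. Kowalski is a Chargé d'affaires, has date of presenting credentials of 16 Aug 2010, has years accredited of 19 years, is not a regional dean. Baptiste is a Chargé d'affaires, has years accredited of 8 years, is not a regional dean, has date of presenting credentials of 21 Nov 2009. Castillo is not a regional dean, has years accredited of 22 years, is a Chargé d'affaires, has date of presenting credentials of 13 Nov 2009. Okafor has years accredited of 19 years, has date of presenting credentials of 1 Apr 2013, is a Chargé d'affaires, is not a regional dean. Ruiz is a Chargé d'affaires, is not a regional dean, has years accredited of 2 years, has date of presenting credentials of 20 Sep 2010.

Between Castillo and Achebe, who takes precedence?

Achebe

By class of mission: Tanaka (Minister Resident); then Okafor, Ruiz, Kowalski, Baptiste, Achebe, Castillo and Takahashi (Chargé d'affaires).
Okafor, Ruiz, Kowalski, Baptiste, Achebe, Castillo and Takahashi are each not a regional dean, so the next rule applies.
Among Okafor, Ruiz, Kowalski, Baptiste, Achebe, Castillo and Takahashi, by date of presenting credentials (later first): Okafor (1 Apr 2013) before Ruiz (20 Sep 2010) before Kowalski (16 Aug 2010) before Baptiste (21 Nov 2009) before Achebe and Castillo (13 Nov 2009) before Takahashi (14 Sep 2007).
Among Achebe and Castillo, alphabetically by surname: Achebe before Castillo.
So Achebe takes precedence.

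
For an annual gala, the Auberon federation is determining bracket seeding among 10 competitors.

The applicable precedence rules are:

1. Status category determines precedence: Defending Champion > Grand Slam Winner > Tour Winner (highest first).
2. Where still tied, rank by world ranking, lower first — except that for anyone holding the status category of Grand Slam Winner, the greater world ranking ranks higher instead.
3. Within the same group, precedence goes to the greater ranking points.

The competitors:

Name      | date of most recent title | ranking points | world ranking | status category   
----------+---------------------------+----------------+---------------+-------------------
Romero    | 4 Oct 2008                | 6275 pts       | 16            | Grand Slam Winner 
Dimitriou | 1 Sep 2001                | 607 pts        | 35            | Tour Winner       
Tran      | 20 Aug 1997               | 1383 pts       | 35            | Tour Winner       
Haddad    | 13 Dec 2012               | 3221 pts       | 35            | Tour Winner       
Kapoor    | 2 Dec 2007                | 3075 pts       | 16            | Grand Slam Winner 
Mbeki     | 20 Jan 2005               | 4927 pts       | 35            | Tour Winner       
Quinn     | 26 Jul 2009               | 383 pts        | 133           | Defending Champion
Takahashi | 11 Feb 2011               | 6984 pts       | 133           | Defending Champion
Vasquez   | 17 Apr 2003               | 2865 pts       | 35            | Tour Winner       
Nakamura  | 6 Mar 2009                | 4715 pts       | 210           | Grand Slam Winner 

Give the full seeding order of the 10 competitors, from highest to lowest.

By status category: Takahashi and Quinn (Defending Champion); then Nakamura, Romero and Kapoor (Grand Slam Winner); then Mbeki, Haddad, Vasquez, Tran and Dimitriou (Tour Winner).
Takahashi and Quinn both have world ranking 133, so the next rule applies.
Among Takahashi and Quinn, by ranking points (higher first): Takahashi (6984 pts) before Quinn (383 pts).
Among Nakamura, Romero and Kapoor, by world ranking (higher first) (reversed rule for this group): Nakamura (210) before Romero and Kapoor (16).
Among Romero and Kapoor, by ranking points (higher first): Romero (6275 pts) before Kapoor (3075 pts).
Mbeki, Haddad, Vasquez, Tran and Dimitriou all have world ranking 35, so the next rule applies.
Among Mbeki, Haddad, Vasquez, Tran and Dimitriou, by ranking points (higher first): Mbeki (4927 pts) before Haddad (3221 pts) before Vasquez (2865 pts) before Tran (1383 pts) before Dimitriou (607 pts).
Full order: Takahashi, Quinn, Nakamura, Romero, Kapoor, Mbeki, Haddad, Vasquez, Tran, Dimitriou.

Takahashi, Quinn, Nakamura, Romero, Kapoor, Mbeki, Haddad, Vasquez, Tran, Dimitriou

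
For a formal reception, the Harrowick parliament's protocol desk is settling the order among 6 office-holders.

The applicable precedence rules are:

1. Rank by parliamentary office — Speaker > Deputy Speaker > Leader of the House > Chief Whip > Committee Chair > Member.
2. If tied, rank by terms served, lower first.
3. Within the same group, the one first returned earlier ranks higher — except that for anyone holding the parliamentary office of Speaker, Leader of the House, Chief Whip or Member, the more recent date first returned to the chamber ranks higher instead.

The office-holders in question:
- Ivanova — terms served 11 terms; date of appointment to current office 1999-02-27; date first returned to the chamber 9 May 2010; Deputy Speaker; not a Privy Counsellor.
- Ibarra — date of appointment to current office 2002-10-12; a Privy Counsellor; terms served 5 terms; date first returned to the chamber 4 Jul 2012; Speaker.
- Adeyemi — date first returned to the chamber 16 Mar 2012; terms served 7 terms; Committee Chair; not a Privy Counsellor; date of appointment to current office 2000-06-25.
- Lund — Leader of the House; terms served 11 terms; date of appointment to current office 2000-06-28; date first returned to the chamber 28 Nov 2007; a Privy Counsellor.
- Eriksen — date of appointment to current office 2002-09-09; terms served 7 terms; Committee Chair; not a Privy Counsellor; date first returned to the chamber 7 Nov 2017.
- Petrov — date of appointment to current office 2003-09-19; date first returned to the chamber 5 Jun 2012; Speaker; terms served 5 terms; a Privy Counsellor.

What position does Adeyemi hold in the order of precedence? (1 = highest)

By parliamentary office: Ibarra and Petrov (Speaker); then Ivanova (Deputy Speaker); then Lund (Leader of the House); then Adeyemi and Eriksen (Committee Chair).
Ibarra and Petrov both have terms served 5 terms, so the next rule applies.
Among Ibarra and Petrov, by date first returned to the chamber (later first) (reversed rule for this group): Ibarra (4 Jul 2012) before Petrov (5 Jun 2012).
Adeyemi and Eriksen both have terms served 7 terms, so the next rule applies.
Among Adeyemi and Eriksen, by date first returned to the chamber (earlier first): Adeyemi (16 Mar 2012) before Eriksen (7 Nov 2017).
Order: Ibarra, Petrov, Ivanova, Lund, Adeyemi, Eriksen. So position 5.

5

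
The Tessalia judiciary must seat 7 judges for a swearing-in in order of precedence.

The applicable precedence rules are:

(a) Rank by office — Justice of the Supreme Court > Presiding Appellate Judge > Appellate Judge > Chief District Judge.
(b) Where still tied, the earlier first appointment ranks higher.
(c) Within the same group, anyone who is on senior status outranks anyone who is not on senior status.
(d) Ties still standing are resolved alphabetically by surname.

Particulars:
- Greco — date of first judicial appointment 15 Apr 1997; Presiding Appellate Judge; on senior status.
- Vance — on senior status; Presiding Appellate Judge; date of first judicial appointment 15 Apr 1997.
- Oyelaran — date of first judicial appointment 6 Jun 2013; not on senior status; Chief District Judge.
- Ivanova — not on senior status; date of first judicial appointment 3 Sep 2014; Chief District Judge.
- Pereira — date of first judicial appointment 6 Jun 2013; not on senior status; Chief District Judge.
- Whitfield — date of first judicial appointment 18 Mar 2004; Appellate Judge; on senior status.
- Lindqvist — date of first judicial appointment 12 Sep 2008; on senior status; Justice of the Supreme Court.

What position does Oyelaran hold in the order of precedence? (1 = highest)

By office: Lindqvist (Justice of the Supreme Court); then Greco and Vance (Presiding Appellate Judge); then Whitfield (Appellate Judge); then Oyelaran, Pereira and Ivanova (Chief District Judge).
Greco and Vance both have date of first judicial appointment 15 Apr 1997, so the next rule applies.
Greco and Vance are each on senior status, so the next rule applies.
Among Greco and Vance, alphabetically by surname: Greco before Vance.
Among Oyelaran, Pereira and Ivanova, by date of first judicial appointment (earlier first): Oyelaran and Pereira (6 Jun 2013) before Ivanova (3 Sep 2014).
Oyelaran and Pereira are each not on senior status, so the next rule applies.
Among Oyelaran and Pereira, alphabetically by surname: Oyelaran before Pereira.
Order: Lindqvist, Greco, Vance, Whitfield, Oyelaran, Pereira, Ivanova. So position 5.

5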